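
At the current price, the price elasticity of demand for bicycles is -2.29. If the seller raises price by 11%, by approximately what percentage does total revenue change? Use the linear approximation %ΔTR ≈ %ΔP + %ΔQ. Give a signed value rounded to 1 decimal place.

-14.2%

%ΔQ ≈ Ed × %ΔP = (-2.29) × (+11%) = -25.1900%
%ΔTR ≈ %ΔP + %ΔQ = (+11%) + (-25.1900%) = -14.1900%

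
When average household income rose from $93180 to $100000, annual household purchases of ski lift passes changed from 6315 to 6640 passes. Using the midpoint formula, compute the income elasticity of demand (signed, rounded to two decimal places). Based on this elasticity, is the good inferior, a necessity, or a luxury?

0.71; necessity

%ΔQ = (6640 − 6315)/[( 6315 + 6640)/2] = 325/6477.5 = 0.050173…
%ΔIncome = (100000 − 93180)/[( 93180 + 100000)/2] = 6820/96590 = 0.070607…
E_income = (325/6477.5) / (6820/96590) = 0.7105…
0 < E_income < 1 ⇒ normal good, necessity.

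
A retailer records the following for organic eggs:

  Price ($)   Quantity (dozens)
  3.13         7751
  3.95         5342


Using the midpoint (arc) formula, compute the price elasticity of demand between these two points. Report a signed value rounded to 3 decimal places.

%ΔQ = (5342 − 7751) / [(7751 + 5342)/2] = -2409/6546.5 = -0.367982…
%ΔP = (3.95 − 3.13) / [(3.13 + 3.95)/2] = 0.82/3.54 = 0.231638…
Arc Ed = %ΔQ / %ΔP = (-2409/6546.5) / (0.82/3.54) = -1.58860…

-1.589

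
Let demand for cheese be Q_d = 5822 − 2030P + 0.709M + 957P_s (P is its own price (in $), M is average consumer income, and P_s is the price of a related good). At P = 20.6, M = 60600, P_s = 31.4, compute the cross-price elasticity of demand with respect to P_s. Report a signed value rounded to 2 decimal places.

At the given values, Q_d = 5822 − 2030(20.6) + 0.709(60600) + 957(31.4) = 37019.2.
∂Q_d/∂P_s = 957.
E = (957) × (31.4/37019.2) = 0.8117…

0.81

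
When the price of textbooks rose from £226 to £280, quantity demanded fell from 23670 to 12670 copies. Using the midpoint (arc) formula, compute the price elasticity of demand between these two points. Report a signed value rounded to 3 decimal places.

-2.836

%ΔQ = (12670 − 23670) / [(23670 + 12670)/2] = -11000/18170 = -0.605393…
%ΔP = (280 − 226) / [(226 + 280)/2] = 54/253 = 0.213438…
Arc Ed = %ΔQ / %ΔP = (-11000/18170) / (54/253) = -2.83638…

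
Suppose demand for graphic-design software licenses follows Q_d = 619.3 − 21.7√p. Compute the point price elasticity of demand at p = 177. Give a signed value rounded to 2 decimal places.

-0.44

dQ_d/dp = −21.7/(2√p) = -0.815536. At p = 177, Q_d = 330.6.
Ed = (dQ_d/dp)·(p/Q_d) = (-0.815536) × (177/330.6) = -0.4366…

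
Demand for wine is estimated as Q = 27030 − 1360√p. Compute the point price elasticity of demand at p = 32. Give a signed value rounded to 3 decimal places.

-0.199

dQ/dp = −1360/(2√p) = -120.208. At p = 32, Q = 19336.7.
Ed = (dQ/dp)·(p/Q) = (-120.208) × (32/19336.7) = -0.19893…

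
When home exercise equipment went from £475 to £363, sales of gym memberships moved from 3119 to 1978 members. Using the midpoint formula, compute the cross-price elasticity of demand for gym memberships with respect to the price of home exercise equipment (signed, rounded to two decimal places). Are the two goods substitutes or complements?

%ΔQ_{gym memberships} = (1978 − 3119)/avg = -1141/2548.5 = -0.447714…
%ΔP_{home exercise equipment} = (363 − 475)/avg = -112/419 = -0.267303…
E_cross = (-1141/2548.5) / (-112/419) = 1.6749…
E_cross > 0 ⇒ the goods are substitutes.

1.67; substitutes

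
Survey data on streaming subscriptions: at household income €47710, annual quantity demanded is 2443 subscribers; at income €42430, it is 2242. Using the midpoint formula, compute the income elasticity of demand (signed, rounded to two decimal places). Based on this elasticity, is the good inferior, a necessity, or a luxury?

0.73; necessity

%ΔQ = (2242 − 2443)/[( 2443 + 2242)/2] = -201/2342.5 = -0.085805…
%ΔIncome = (42430 − 47710)/[( 47710 + 42430)/2] = -5280/45070 = -0.117151…
E_income = (-201/2342.5) / (-5280/45070) = 0.7324…
0 < E_income < 1 ⇒ normal good, necessity.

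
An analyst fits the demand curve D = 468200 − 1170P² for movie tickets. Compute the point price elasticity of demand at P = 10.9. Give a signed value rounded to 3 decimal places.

-0.845

dD/dP = −2·1170·P = -25506. At P = 10.9, D = 329192.3.
Ed = (dD/dP)·(P/D) = (-25506) × (10.9/329192.3) = -0.84453…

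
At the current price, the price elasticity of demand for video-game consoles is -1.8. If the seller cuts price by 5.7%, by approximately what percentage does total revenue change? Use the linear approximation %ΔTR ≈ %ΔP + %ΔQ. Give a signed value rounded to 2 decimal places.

%ΔQ ≈ Ed × %ΔP = (-1.8) × (-5.7%) = +10.2600%
%ΔTR ≈ %ΔP + %ΔQ = (-5.7%) + (+10.2600%) = +4.5600%

+4.56%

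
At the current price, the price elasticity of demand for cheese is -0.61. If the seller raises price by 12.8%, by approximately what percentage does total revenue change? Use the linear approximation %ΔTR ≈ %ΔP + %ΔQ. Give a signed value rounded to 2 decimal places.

%ΔQ ≈ Ed × %ΔP = (-0.61) × (+12.8%) = -7.8080%
%ΔTR ≈ %ΔP + %ΔQ = (+12.8%) + (-7.8080%) = +4.9920%

+4.99%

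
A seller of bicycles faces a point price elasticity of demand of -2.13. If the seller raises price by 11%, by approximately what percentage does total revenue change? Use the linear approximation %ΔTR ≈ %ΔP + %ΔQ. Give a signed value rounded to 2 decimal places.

-12.43%

%ΔQ ≈ Ed × %ΔP = (-2.13) × (+11%) = -23.4300%
%ΔTR ≈ %ΔP + %ΔQ = (+11%) + (-23.4300%) = -12.4300%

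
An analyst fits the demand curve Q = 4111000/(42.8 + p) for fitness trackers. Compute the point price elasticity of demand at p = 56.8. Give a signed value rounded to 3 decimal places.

-0.570

dQ/dp = −4111000/(42.8 + p)² = -414.409. At p = 56.8, Q = 41275.1.
Ed = (dQ/dp)·(p/Q) = (-414.409) × (56.8/41275.1) = -0.57028…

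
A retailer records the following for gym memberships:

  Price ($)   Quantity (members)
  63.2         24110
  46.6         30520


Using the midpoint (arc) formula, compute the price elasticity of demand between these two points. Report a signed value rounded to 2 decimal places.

-0.78

%ΔQ = (30520 − 24110) / [(24110 + 30520)/2] = 6410/27315 = 0.234669…
%ΔP = (46.6 − 63.2) / [(63.2 + 46.6)/2] = -16.6/54.9 = -0.302367…
Arc Ed = %ΔQ / %ΔP = (6410/27315) / (-16.6/54.9) = -0.7761…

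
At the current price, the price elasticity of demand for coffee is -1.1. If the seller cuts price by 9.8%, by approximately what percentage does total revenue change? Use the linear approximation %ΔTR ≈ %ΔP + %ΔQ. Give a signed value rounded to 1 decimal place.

+1.0%

%ΔQ ≈ Ed × %ΔP = (-1.1) × (-9.8%) = +10.7800%
%ΔTR ≈ %ΔP + %ΔQ = (-9.8%) + (+10.7800%) = +0.9800%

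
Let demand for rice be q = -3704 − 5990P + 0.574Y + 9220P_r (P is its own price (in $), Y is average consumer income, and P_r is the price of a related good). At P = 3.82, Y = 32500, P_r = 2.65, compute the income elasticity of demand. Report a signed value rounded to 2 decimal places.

1.13

At the given values, q = -3704 − 5990(3.82) + 0.574(32500) + 9220(2.65) = 16502.2.
∂q/∂Y = 0.574.
E = (0.574) × (32500/16502.2) = 1.1304…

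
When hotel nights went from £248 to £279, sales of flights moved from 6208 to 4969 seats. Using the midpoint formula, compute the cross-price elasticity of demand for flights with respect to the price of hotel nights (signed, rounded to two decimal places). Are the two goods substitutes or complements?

%ΔQ_{flights} = (4969 − 6208)/avg = -1239/5588.5 = -0.221705…
%ΔP_{hotel nights} = (279 − 248)/avg = 31/263.5 = 0.117647…
E_cross = (-1239/5588.5) / (31/263.5) = -1.8844…
E_cross < 0 ⇒ the goods are complements.

-1.88; complements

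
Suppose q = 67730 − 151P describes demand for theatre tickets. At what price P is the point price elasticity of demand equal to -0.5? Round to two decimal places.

Ed = −151P/(67730 − 151P). Set this equal to -0.5:
151P = 0.5·(67730 − 151P) ⇒ 151P(1 + 0.5) = 0.5·67730
P = 0.5·67730 / (151·1.5) = 149.5143…

149.51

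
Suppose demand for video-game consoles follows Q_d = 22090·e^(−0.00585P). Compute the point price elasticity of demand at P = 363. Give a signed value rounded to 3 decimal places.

dQ_d/dP = −0.00585·Q_d = -15.4563. At P = 363, Q_d = 2642.1.
Ed = (dQ_d/dP)·(P/Q_d) = (-15.4563) × (363/2642.1) = -2.12355

-2.124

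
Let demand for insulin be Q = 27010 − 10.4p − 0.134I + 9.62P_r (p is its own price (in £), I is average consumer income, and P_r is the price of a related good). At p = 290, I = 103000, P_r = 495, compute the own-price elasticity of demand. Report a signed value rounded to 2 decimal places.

At the given values, Q = 27010 − 10.4(290) − 0.134(103000) + 9.62(495) = 14953.9.
∂Q/∂p = −10.4.
E = (-10.4) × (290/14953.9) = -0.2016…

-0.20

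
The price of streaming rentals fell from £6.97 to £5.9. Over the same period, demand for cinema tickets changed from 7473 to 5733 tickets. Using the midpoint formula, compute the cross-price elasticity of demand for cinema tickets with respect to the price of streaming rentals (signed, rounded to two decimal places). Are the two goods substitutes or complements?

%ΔQ_{cinema tickets} = (5733 − 7473)/avg = -1740/6603 = -0.263516…
%ΔP_{streaming rentals} = (5.9 − 6.97)/avg = -1.07/6.435 = -0.166278…
E_cross = (-1740/6603) / (-1.07/6.435) = 1.5847…
E_cross > 0 ⇒ the goods are substitutes.

1.58; substitutes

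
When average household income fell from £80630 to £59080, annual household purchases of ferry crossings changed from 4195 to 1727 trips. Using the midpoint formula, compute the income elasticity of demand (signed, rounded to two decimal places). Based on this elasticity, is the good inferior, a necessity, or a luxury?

%ΔQ = (1727 − 4195)/[( 4195 + 1727)/2] = -2468/2961 = -0.833502…
%ΔIncome = (59080 − 80630)/[( 80630 + 59080)/2] = -21550/69855 = -0.308496…
E_income = (-2468/2961) / (-21550/69855) = 2.7018…
E_income > 1 ⇒ normal good, luxury.

2.70; luxury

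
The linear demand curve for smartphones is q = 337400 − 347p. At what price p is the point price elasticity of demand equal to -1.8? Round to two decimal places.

Ed = −347p/(337400 − 347p). Set this equal to -1.8:
347p = 1.8·(337400 − 347p) ⇒ 347p(1 + 1.8) = 1.8·337400
p = 1.8·337400 / (347·2.8) = 625.0720…

625.07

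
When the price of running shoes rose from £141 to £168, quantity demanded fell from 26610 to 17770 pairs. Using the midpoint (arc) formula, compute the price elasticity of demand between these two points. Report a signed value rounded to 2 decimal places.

%ΔQ = (17770 − 26610) / [(26610 + 17770)/2] = -8840/22190 = -0.398377…
%ΔP = (168 − 141) / [(141 + 168)/2] = 27/154.5 = 0.174757…
Arc Ed = %ΔQ / %ΔP = (-8840/22190) / (27/154.5) = -2.2796…

-2.28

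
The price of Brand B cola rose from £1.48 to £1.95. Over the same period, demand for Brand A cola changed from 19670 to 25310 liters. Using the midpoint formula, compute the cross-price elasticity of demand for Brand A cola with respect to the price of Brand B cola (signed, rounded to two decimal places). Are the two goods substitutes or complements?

%ΔQ_{Brand A cola} = (25310 − 19670)/avg = 5640/22490 = 0.250778…
%ΔP_{Brand B cola} = (1.95 − 1.48)/avg = 0.47/1.715 = 0.274052…
E_cross = (5640/22490) / (0.47/1.715) = 0.9150…
E_cross > 0 ⇒ the goods are substitutes.

0.92; substitutes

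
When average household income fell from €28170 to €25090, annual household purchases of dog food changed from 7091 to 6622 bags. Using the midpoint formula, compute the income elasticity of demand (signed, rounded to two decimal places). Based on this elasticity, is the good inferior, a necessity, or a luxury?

0.59; necessity

%ΔQ = (6622 − 7091)/[( 7091 + 6622)/2] = -469/6856.5 = -0.068402…
%ΔIncome = (25090 − 28170)/[( 28170 + 25090)/2] = -3080/26630 = -0.115659…
E_income = (-469/6856.5) / (-3080/26630) = 0.5914…
0 < E_income < 1 ⇒ normal good, necessity.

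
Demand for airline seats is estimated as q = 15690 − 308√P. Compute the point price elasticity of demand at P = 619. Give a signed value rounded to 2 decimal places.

dq/dP = −308/(2√P) = -6.18978. At P = 619, q = 8027.05.
Ed = (dq/dP)·(P/q) = (-6.18978) × (619/8027.05) = -0.4773…

-0.48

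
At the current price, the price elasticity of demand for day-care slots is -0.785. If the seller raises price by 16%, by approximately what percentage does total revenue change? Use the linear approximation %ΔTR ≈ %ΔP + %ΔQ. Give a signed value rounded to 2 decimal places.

%ΔQ ≈ Ed × %ΔP = (-0.785) × (+16%) = -12.5600%
%ΔTR ≈ %ΔP + %ΔQ = (+16%) + (-12.5600%) = +3.4400%

+3.44%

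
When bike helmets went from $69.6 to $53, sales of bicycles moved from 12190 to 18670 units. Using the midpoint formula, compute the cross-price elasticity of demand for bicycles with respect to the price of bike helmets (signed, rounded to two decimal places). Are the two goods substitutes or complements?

%ΔQ_{bicycles} = (18670 − 12190)/avg = 6480/15430 = 0.419961…
%ΔP_{bike helmets} = (53 − 69.6)/avg = -16.6/61.3 = -0.270799…
E_cross = (6480/15430) / (-16.6/61.3) = -1.5508…
E_cross < 0 ⇒ the goods are complements.

-1.55; complements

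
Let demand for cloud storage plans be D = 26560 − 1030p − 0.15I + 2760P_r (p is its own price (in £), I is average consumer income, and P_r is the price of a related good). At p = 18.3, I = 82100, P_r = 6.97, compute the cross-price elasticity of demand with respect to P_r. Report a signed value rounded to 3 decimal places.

At the given values, D = 26560 − 1030(18.3) − 0.15(82100) + 2760(6.97) = 14633.2.
∂D/∂P_r = 2760.
E = (2760) × (6.97/14633.2) = 1.31462…

1.315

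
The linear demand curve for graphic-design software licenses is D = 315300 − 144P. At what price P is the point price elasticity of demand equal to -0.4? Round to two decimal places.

625.60

Ed = −144P/(315300 − 144P). Set this equal to -0.4:
144P = 0.4·(315300 − 144P) ⇒ 144P(1 + 0.4) = 0.4·315300
P = 0.4·315300 / (144·1.4) = 625.5952…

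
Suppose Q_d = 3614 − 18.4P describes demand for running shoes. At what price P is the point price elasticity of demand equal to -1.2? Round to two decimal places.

107.13

Ed = −18.4P/(3614 − 18.4P). Set this equal to -1.2:
18.4P = 1.2·(3614 − 18.4P) ⇒ 18.4P(1 + 1.2) = 1.2·3614
P = 1.2·3614 / (18.4·2.2) = 107.1343…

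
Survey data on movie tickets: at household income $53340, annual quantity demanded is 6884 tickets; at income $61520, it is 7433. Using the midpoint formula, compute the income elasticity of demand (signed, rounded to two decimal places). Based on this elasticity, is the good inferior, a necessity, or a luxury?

%ΔQ = (7433 − 6884)/[( 6884 + 7433)/2] = 549/7158.5 = 0.076692…
%ΔIncome = (61520 − 53340)/[( 53340 + 61520)/2] = 8180/57430 = 0.142434…
E_income = (549/7158.5) / (8180/57430) = 0.5384…
0 < E_income < 1 ⇒ normal good, necessity.

0.54; necessity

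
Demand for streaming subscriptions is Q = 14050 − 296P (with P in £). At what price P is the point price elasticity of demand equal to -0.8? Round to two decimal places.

21.10

Ed = −296P/(14050 − 296P). Set this equal to -0.8:
296P = 0.8·(14050 − 296P) ⇒ 296P(1 + 0.8) = 0.8·14050
P = 0.8·14050 / (296·1.8) = 21.0960…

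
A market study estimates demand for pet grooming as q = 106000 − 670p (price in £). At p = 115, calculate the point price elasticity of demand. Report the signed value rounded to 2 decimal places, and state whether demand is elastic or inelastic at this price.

-2.66; elastic

dq/dp = −670. At p = 115, q = 106000 − 670(115) = 28950.
Ed = (dq/dp)·(p/q) = −670 × (115/28950) = -2.6614…
|Ed| = 2.66 > 1, so demand is elastic.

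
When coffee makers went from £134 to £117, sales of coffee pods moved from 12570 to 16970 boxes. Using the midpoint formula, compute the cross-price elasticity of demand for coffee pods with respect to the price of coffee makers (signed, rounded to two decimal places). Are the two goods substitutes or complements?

-2.20; complements

%ΔQ_{coffee pods} = (16970 − 12570)/avg = 4400/14770 = 0.297901…
%ΔP_{coffee makers} = (117 − 134)/avg = -17/125.5 = -0.135458…
E_cross = (4400/14770) / (-17/125.5) = -2.1992…
E_cross < 0 ⇒ the goods are complements.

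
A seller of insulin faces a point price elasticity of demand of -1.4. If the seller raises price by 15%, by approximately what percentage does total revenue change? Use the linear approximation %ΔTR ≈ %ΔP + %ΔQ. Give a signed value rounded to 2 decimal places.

-6.00%

%ΔQ ≈ Ed × %ΔP = (-1.4) × (+15%) = -21.0000%
%ΔTR ≈ %ΔP + %ΔQ = (+15%) + (-21.0000%) = -6.0000%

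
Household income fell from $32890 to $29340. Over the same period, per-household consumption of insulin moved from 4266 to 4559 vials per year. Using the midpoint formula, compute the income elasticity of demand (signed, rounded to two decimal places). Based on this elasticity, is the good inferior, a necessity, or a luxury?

-0.58; inferior

%ΔQ = (4559 − 4266)/[( 4266 + 4559)/2] = 293/4412.5 = 0.066402…
%ΔIncome = (29340 − 32890)/[( 32890 + 29340)/2] = -3550/31115 = -0.114092…
E_income = (293/4412.5) / (-3550/31115) = -0.5820…
E_income < 0 ⇒ inferior good.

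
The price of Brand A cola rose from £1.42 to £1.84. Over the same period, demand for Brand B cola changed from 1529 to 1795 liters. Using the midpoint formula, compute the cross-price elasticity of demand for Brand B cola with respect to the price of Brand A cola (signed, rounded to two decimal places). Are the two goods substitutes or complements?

%ΔQ_{Brand B cola} = (1795 − 1529)/avg = 266/1662 = 0.160048…
%ΔP_{Brand A cola} = (1.84 − 1.42)/avg = 0.42/1.63 = 0.257668…
E_cross = (266/1662) / (0.42/1.63) = 0.6211…
E_cross > 0 ⇒ the goods are substitutes.

0.62; substitutes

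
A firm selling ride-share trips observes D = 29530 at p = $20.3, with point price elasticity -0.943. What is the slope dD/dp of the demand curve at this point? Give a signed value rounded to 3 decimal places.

Ed = (dD/dp)·(p/D) ⇒ dD/dp = Ed·D/p = (-0.943)·29530/20.3 = -1371.76305…

-1371.763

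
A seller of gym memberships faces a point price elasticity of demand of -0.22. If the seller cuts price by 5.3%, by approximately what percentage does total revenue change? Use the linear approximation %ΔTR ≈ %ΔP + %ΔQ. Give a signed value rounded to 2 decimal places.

%ΔQ ≈ Ed × %ΔP = (-0.22) × (-5.3%) = +1.1660%
%ΔTR ≈ %ΔP + %ΔQ = (-5.3%) + (+1.1660%) = -4.1340%

-4.13%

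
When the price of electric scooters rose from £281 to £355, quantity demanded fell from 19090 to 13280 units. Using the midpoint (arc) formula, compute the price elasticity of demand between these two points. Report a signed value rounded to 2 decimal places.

%ΔQ = (13280 − 19090) / [(19090 + 13280)/2] = -5810/16185 = -0.358974…
%ΔP = (355 − 281) / [(281 + 355)/2] = 74/318 = 0.232704…
Arc Ed = %ΔQ / %ΔP = (-5810/16185) / (74/318) = -1.5426…

-1.54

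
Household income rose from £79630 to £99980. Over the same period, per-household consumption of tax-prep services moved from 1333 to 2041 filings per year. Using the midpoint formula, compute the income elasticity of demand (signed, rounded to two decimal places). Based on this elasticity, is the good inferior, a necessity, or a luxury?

1.85; luxury

%ΔQ = (2041 − 1333)/[( 1333 + 2041)/2] = 708/1687 = 0.419679…
%ΔIncome = (99980 − 79630)/[( 79630 + 99980)/2] = 20350/89805 = 0.226602…
E_income = (708/1687) / (20350/89805) = 1.8520…
E_income > 1 ⇒ normal good, luxury.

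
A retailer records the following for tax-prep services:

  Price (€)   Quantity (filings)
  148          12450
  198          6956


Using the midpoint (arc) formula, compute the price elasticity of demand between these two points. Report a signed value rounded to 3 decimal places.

-1.959

%ΔQ = (6956 − 12450) / [(12450 + 6956)/2] = -5494/9703 = -0.566216…
%ΔP = (198 − 148) / [(148 + 198)/2] = 50/173 = 0.289017…
Arc Ed = %ΔQ / %ΔP = (-5494/9703) / (50/173) = -1.95910…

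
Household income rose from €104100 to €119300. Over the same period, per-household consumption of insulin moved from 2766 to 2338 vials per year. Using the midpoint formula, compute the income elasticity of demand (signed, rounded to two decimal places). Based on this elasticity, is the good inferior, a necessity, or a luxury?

%ΔQ = (2338 − 2766)/[( 2766 + 2338)/2] = -428/2552 = -0.167711…
%ΔIncome = (119300 − 104100)/[( 104100 + 119300)/2] = 15200/111700 = 0.136078…
E_income = (-428/2552) / (15200/111700) = -1.2324…
E_income < 0 ⇒ inferior good.

-1.23; inferior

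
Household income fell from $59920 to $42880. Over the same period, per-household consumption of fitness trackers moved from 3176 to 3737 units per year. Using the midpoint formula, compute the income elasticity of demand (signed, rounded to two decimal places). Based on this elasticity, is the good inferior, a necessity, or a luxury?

%ΔQ = (3737 − 3176)/[( 3176 + 3737)/2] = 561/3456.5 = 0.162302…
%ΔIncome = (42880 − 59920)/[( 59920 + 42880)/2] = -17040/51400 = -0.331517…
E_income = (561/3456.5) / (-17040/51400) = -0.4895…
E_income < 0 ⇒ inferior good.

-0.49; inferior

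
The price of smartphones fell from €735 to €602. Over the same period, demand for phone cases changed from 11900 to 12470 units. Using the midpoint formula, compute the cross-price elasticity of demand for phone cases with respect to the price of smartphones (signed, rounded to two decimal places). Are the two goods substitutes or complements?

%ΔQ_{phone cases} = (12470 − 11900)/avg = 570/12185 = 0.046778…
%ΔP_{smartphones} = (602 − 735)/avg = -133/668.5 = -0.198952…
E_cross = (570/12185) / (-133/668.5) = -0.2351…
E_cross < 0 ⇒ the goods are complements.

-0.24; complements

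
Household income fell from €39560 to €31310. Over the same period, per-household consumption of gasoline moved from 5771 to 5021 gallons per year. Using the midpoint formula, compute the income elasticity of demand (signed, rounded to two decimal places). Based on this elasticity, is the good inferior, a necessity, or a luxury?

%ΔQ = (5021 − 5771)/[( 5771 + 5021)/2] = -750/5396 = -0.138991…
%ΔIncome = (31310 − 39560)/[( 39560 + 31310)/2] = -8250/35435 = -0.232820…
E_income = (-750/5396) / (-8250/35435) = 0.5969…
0 < E_income < 1 ⇒ normal good, necessity.

0.60; necessity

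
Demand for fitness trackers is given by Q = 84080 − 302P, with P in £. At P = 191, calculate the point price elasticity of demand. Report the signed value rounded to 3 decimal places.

-2.185

dQ/dP = −302. At P = 191, Q = 84080 − 302(191) = 26398.
Ed = (dQ/dP)·(P/Q) = −302 × (191/26398) = -2.18508…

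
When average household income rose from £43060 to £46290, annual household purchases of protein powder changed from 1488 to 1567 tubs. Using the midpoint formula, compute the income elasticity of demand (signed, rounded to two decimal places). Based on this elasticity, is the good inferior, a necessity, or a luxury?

0.72; necessity

%ΔQ = (1567 − 1488)/[( 1488 + 1567)/2] = 79/1527.5 = 0.051718…
%ΔIncome = (46290 − 43060)/[( 43060 + 46290)/2] = 3230/44675 = 0.072299…
E_income = (79/1527.5) / (3230/44675) = 0.7153…
0 < E_income < 1 ⇒ normal good, necessity.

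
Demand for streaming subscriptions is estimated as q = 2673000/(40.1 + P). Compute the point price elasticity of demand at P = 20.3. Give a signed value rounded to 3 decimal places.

-0.336

dq/dP = −2673000/(40.1 + P)² = -732.698. At P = 20.3, q = 44255.
Ed = (dq/dP)·(P/q) = (-732.698) × (20.3/44255) = -0.33609…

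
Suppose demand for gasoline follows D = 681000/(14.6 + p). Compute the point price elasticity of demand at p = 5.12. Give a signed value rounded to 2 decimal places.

dD/dp = −681000/(14.6 + p)² = -1751.19. At p = 5.12, D = 34533.5.
Ed = (dD/dp)·(p/D) = (-1751.19) × (5.12/34533.5) = -0.2596…

-0.26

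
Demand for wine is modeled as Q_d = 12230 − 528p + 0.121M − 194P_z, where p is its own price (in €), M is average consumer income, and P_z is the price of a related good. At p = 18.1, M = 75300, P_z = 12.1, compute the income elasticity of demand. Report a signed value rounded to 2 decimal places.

0.97

At the given values, Q_d = 12230 − 528(18.1) + 0.121(75300) − 194(12.1) = 9437.1.
∂Q_d/∂M = 0.121.
E = (0.121) × (75300/9437.1) = 0.9654…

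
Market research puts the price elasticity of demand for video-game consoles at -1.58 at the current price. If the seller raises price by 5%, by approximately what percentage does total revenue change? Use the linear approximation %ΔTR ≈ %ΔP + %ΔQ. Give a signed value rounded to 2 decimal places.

-2.90%

%ΔQ ≈ Ed × %ΔP = (-1.58) × (+5%) = -7.9000%
%ΔTR ≈ %ΔP + %ΔQ = (+5%) + (-7.9000%) = -2.9000%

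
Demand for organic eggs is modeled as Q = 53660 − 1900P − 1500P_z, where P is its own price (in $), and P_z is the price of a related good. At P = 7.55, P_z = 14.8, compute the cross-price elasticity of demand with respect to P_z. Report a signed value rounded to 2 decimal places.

At the given values, Q = 53660 − 1900(7.55) − 1500(14.8) = 17115.
∂Q/∂P_z = -1500.
E = (-1500) × (14.8/17115) = -1.2971…

-1.30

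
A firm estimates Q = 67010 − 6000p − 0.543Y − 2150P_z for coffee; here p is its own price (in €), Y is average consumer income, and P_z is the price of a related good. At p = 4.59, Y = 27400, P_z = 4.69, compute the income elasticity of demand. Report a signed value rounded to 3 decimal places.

-1.025

At the given values, Q = 67010 − 6000(4.59) − 0.543(27400) − 2150(4.69) = 14508.3.
∂Q/∂Y = -0.543.
E = (-0.543) × (27400/14508.3) = -1.02549…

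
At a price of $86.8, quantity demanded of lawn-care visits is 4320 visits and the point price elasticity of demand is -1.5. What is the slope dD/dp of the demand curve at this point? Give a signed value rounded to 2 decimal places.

Ed = (dD/dp)·(p/D) ⇒ dD/dp = Ed·D/p = (-1.5)·4320/86.8 = -74.6543…

-74.65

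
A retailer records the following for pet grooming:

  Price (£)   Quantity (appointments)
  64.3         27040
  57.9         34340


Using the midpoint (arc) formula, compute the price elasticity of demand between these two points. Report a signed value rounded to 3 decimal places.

-2.271

%ΔQ = (34340 − 27040) / [(27040 + 34340)/2] = 7300/30690 = 0.237862…
%ΔP = (57.9 − 64.3) / [(64.3 + 57.9)/2] = -6.4/61.1 = -0.104746…
Arc Ed = %ΔQ / %ΔP = (7300/30690) / (-6.4/61.1) = -2.27084…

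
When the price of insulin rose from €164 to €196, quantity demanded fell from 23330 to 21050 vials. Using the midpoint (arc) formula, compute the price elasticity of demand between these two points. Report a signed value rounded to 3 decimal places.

%ΔQ = (21050 − 23330) / [(23330 + 21050)/2] = -2280/22190 = -0.102748…
%ΔP = (196 − 164) / [(164 + 196)/2] = 32/180 = 0.177777…
Arc Ed = %ΔQ / %ΔP = (-2280/22190) / (32/180) = -0.57796…

-0.578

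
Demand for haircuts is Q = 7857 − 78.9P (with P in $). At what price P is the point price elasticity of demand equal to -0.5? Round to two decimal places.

Ed = −78.9P/(7857 − 78.9P). Set this equal to -0.5:
78.9P = 0.5·(7857 − 78.9P) ⇒ 78.9P(1 + 0.5) = 0.5·7857
P = 0.5·7857 / (78.9·1.5) = 33.1939…

33.19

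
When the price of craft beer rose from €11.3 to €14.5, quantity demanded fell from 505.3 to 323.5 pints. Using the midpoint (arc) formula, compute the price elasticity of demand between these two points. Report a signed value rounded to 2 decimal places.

-1.77

%ΔQ = (323.5 − 505.3) / [(505.3 + 323.5)/2] = -181.8/414.4 = -0.438706…
%ΔP = (14.5 − 11.3) / [(11.3 + 14.5)/2] = 3.2/12.9 = 0.248062…
Arc Ed = %ΔQ / %ΔP = (-181.8/414.4) / (3.2/12.9) = -1.7685…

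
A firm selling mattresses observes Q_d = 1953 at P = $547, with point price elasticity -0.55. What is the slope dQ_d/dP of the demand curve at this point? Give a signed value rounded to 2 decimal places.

Ed = (dQ_d/dP)·(P/Q_d) ⇒ dQ_d/dP = Ed·Q_d/P = (-0.55)·1953/547 = -1.9637…

-1.96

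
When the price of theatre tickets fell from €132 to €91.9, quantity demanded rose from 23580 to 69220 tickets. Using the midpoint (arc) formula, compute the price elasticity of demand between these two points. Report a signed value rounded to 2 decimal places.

%ΔQ = (69220 − 23580) / [(23580 + 69220)/2] = 45640/46400 = 0.983620…
%ΔP = (91.9 − 132) / [(132 + 91.9)/2] = -40.1/111.95 = -0.358195…
Arc Ed = %ΔQ / %ΔP = (45640/46400) / (-40.1/111.95) = -2.7460…

-2.75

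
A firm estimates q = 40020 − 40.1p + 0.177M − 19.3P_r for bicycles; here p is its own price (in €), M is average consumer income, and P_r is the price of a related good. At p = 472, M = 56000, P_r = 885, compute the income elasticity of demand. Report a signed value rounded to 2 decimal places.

At the given values, q = 40020 − 40.1(472) + 0.177(56000) − 19.3(885) = 13924.3.
∂q/∂M = 0.177.
E = (0.177) × (56000/13924.3) = 0.7118…

0.71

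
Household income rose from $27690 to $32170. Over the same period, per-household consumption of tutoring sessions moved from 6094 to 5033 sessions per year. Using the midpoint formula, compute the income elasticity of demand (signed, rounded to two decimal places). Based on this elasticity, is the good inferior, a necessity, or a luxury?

-1.27; inferior

%ΔQ = (5033 − 6094)/[( 6094 + 5033)/2] = -1061/5563.5 = -0.190707…
%ΔIncome = (32170 − 27690)/[( 27690 + 32170)/2] = 4480/29930 = 0.149682…
E_income = (-1061/5563.5) / (4480/29930) = -1.2740…
E_income < 0 ⇒ inferior good.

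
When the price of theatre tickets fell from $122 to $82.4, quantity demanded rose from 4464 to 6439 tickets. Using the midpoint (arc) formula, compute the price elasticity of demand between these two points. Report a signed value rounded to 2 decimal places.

%ΔQ = (6439 − 4464) / [(4464 + 6439)/2] = 1975/5451.5 = 0.362285…
%ΔP = (82.4 − 122) / [(122 + 82.4)/2] = -39.6/102.2 = -0.387475…
Arc Ed = %ΔQ / %ΔP = (1975/5451.5) / (-39.6/102.2) = -0.9349…

-0.93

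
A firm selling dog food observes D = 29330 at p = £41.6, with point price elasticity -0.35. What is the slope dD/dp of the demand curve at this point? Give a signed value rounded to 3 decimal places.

-246.767

Ed = (dD/dp)·(p/D) ⇒ dD/dp = Ed·D/p = (-0.35)·29330/41.6 = -246.76682…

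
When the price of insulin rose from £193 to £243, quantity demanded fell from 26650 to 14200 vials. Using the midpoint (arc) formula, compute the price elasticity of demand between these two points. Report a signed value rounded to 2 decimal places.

-2.66

%ΔQ = (14200 − 26650) / [(26650 + 14200)/2] = -12450/20425 = -0.609547…
%ΔP = (243 − 193) / [(193 + 243)/2] = 50/218 = 0.229357…
Arc Ed = %ΔQ / %ΔP = (-12450/20425) / (50/218) = -2.6576…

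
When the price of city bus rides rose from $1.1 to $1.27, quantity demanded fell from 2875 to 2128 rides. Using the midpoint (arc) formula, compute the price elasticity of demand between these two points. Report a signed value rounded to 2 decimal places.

%ΔQ = (2128 − 2875) / [(2875 + 2128)/2] = -747/2501.5 = -0.298620…
%ΔP = (1.27 − 1.1) / [(1.1 + 1.27)/2] = 0.17/1.185 = 0.143459…
Arc Ed = %ΔQ / %ΔP = (-747/2501.5) / (0.17/1.185) = -2.0815…

-2.08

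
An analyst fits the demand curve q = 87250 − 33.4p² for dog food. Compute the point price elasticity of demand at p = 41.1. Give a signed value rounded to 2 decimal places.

dq/dp = −2·33.4·p = -2745.48. At p = 41.1, q = 30830.386.
Ed = (dq/dp)·(p/q) = (-2745.48) × (41.1/30830.386) = -3.6600…

-3.66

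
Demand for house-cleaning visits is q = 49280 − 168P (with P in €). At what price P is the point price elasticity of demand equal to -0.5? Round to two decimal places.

Ed = −168P/(49280 − 168P). Set this equal to -0.5:
168P = 0.5·(49280 − 168P) ⇒ 168P(1 + 0.5) = 0.5·49280
P = 0.5·49280 / (168·1.5) = 97.7777…

97.78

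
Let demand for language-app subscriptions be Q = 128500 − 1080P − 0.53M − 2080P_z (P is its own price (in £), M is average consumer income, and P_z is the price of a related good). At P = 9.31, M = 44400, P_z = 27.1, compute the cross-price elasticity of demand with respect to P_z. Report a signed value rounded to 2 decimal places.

-1.46

At the given values, Q = 128500 − 1080(9.31) − 0.53(44400) − 2080(27.1) = 38545.2.
∂Q/∂P_z = -2080.
E = (-2080) × (27.1/38545.2) = -1.4623…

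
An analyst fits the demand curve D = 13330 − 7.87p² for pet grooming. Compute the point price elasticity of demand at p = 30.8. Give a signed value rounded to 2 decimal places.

-2.55

dD/dp = −2·7.87·p = -484.792. At p = 30.8, D = 5864.2032.
Ed = (dD/dp)·(p/D) = (-484.792) × (30.8/5864.2032) = -2.5462…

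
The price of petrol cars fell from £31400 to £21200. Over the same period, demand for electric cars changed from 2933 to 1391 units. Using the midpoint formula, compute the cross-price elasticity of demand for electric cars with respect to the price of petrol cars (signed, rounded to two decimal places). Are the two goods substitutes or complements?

1.84; substitutes

%ΔQ_{electric cars} = (1391 − 2933)/avg = -1542/2162 = -0.713228…
%ΔP_{petrol cars} = (21200 − 31400)/avg = -10200/26300 = -0.387832…
E_cross = (-1542/2162) / (-10200/26300) = 1.8390…
E_cross > 0 ⇒ the goods are substitutes.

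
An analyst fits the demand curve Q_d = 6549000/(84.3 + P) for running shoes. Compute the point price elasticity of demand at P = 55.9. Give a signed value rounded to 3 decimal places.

-0.399

dQ_d/dP = −6549000/(84.3 + P)² = -333.18. At P = 55.9, Q_d = 46711.8.
Ed = (dQ_d/dP)·(P/Q_d) = (-333.18) × (55.9/46711.8) = -0.39871…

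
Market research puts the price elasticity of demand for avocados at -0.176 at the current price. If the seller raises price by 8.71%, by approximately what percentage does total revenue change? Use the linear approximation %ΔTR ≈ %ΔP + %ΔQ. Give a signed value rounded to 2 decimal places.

+7.18%

%ΔQ ≈ Ed × %ΔP = (-0.176) × (+8.71%) = -1.5330%
%ΔTR ≈ %ΔP + %ΔQ = (+8.71%) + (-1.5330%) = +7.1770%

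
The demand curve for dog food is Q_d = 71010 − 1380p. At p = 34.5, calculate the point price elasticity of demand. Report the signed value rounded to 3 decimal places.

-2.035

dQ_d/dp = −1380. At p = 34.5, Q_d = 71010 − 1380(34.5) = 23400.
Ed = (dQ_d/dp)·(p/Q_d) = −1380 × (34.5/23400) = -2.03461…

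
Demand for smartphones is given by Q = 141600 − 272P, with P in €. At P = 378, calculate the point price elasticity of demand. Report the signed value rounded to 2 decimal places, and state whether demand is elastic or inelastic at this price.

-2.65; elastic

dQ/dP = −272. At P = 378, Q = 141600 − 272(378) = 38784.
Ed = (dQ/dP)·(P/Q) = −272 × (378/38784) = -2.6509…
|Ed| = 2.65 > 1, so demand is elastic.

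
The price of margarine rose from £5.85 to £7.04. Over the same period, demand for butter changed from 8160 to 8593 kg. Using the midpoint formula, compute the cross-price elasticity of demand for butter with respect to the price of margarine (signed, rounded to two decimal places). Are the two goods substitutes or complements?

%ΔQ_{butter} = (8593 − 8160)/avg = 433/8376.5 = 0.051692…
%ΔP_{margarine} = (7.04 − 5.85)/avg = 1.19/6.445 = 0.184639…
E_cross = (433/8376.5) / (1.19/6.445) = 0.2799…
E_cross > 0 ⇒ the goods are substitutes.

0.28; substitutes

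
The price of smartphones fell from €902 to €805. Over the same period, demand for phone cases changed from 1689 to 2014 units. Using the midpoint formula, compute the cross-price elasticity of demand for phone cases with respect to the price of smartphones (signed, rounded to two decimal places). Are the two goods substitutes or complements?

-1.54; complements

%ΔQ_{phone cases} = (2014 − 1689)/avg = 325/1851.5 = 0.175533…
%ΔP_{smartphones} = (805 − 902)/avg = -97/853.5 = -0.113649…
E_cross = (325/1851.5) / (-97/853.5) = -1.5445…
E_cross < 0 ⇒ the goods are complements.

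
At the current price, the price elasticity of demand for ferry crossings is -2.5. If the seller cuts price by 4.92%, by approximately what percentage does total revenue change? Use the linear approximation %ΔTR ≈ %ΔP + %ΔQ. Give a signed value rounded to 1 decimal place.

+7.4%

%ΔQ ≈ Ed × %ΔP = (-2.5) × (-4.92%) = +12.3000%
%ΔTR ≈ %ΔP + %ΔQ = (-4.92%) + (+12.3000%) = +7.3800%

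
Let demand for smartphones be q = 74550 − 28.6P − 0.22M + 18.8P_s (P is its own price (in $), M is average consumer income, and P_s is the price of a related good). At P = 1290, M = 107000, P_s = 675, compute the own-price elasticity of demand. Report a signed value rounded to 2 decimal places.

-1.38

At the given values, q = 74550 − 28.6(1290) − 0.22(107000) + 18.8(675) = 26806.
∂q/∂P = −28.6.
E = (-28.6) × (1290/26806) = -1.3763…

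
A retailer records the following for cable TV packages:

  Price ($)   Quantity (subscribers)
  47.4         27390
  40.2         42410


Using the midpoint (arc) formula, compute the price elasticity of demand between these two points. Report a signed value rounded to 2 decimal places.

-2.62

%ΔQ = (42410 − 27390) / [(27390 + 42410)/2] = 15020/34900 = 0.430372…
%ΔP = (40.2 − 47.4) / [(47.4 + 40.2)/2] = -7.2/43.8 = -0.164383…
Arc Ed = %ΔQ / %ΔP = (15020/34900) / (-7.2/43.8) = -2.6180…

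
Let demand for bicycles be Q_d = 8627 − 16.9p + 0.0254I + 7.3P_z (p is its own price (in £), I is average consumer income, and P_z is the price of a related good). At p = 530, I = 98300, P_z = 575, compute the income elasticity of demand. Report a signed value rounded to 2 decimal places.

At the given values, Q_d = 8627 − 16.9(530) + 0.0254(98300) + 7.3(575) = 6364.32.
∂Q_d/∂I = 0.0254.
E = (0.0254) × (98300/6364.32) = 0.3923…

0.39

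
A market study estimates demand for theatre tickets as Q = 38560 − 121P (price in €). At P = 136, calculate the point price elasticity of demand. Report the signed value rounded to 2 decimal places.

dQ/dP = −121. At P = 136, Q = 38560 − 121(136) = 22104.
Ed = (dQ/dP)·(P/Q) = −121 × (136/22104) = -0.7444…

-0.74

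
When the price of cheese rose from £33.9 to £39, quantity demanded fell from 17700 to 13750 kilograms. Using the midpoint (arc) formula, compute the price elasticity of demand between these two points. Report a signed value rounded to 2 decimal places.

%ΔQ = (13750 − 17700) / [(17700 + 13750)/2] = -3950/15725 = -0.251192…
%ΔP = (39 − 33.9) / [(33.9 + 39)/2] = 5.1/36.45 = 0.139917…
Arc Ed = %ΔQ / %ΔP = (-3950/15725) / (5.1/36.45) = -1.7952…

-1.80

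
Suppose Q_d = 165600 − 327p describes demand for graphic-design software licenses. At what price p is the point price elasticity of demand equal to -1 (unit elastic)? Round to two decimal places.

253.21

Ed = −327p/(165600 − 327p). Set this equal to -1:
327p = 1·(165600 − 327p) ⇒ 327p(1 + 1) = 1·165600
p = 1·165600 / (327·2) = 253.2110…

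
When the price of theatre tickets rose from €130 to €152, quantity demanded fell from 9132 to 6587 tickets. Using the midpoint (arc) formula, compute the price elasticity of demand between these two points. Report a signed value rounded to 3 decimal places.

%ΔQ = (6587 − 9132) / [(9132 + 6587)/2] = -2545/7859.5 = -0.323811…
%ΔP = (152 − 130) / [(130 + 152)/2] = 22/141 = 0.156028…
Arc Ed = %ΔQ / %ΔP = (-2545/7859.5) / (22/141) = -2.07534…

-2.075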